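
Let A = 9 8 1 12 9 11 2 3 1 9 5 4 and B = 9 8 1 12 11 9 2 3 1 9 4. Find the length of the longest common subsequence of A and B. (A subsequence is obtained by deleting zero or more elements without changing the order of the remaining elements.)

10

Backtracking the LCS table gives one alignment: 9 (A1,B1) → 8 (A2,B2) → 1 (A3,B3) → 12 (A4,B4) → 9 (A5,B6) → 2 (A7,B7) → 3 (A8,B8) → 1 (A9,B9) → 9 (A10,B10) → 4 (A12,B11).
So the longest common subsequence has length 10.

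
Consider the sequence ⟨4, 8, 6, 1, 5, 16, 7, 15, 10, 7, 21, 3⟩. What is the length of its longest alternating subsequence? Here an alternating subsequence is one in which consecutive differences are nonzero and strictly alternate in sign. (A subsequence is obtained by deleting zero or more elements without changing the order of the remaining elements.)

9

A longest alternating subsequence is 4, 8, 6, 16, 7, 15, 10, 21, 3 (positions 1,2,3,6,7,8,9,11,12); its 8 consecutive differences strictly alternate in sign, and length 9 is optimal.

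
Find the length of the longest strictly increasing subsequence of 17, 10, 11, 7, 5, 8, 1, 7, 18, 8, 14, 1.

Let dp[i] be the longest increasing subsequence ending at position i. Then dp = [1, 1, 2, 1, 1, 2, 1, 2, 3, 3, 4, 1].
The maximum is 4; one witness is 5, 7, 8, 14 at positions 5,8,10,11.

4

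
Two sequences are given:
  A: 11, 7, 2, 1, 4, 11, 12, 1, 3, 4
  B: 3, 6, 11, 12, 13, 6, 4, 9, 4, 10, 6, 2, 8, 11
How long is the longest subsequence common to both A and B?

A longest common subsequence is 11, 2, 11 (length 3); the LCS DP confirms no longer common subsequence exists.

3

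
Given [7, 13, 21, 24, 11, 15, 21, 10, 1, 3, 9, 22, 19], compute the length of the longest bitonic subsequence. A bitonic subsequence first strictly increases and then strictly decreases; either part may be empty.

7

One longest bitonic subsequence is 7, 13, 21, 24, 21, 10, 9 (positions 1,2,3,4,7,8,11): it rises to 24 then falls. Length 7 is optimal.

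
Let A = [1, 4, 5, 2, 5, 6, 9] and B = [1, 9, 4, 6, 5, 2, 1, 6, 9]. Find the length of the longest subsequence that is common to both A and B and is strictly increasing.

5

A longest common strictly increasing subsequence is 1, 4, 5, 6, 9 (length 5); it appears in order in both A and B, and no longer such subsequence exists.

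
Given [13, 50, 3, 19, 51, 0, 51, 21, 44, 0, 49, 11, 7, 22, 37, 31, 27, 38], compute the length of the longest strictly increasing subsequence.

Scanning left to right, the best length ending at each element is: 13→1, 50→2, 3→1, 19→2, 51→3, 0→1, 51→3, 21→3, 44→4, 0→1, 49→5, 11→2, 7→2, 22→4, 37→5, 31→5, 27→5, 38→6.
So the longest increasing subsequence has length 6, e.g. 13, 19, 21, 22, 37, 38.

6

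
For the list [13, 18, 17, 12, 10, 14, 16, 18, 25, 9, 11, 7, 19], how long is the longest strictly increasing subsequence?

One longest increasing subsequence is 13, 14, 16, 18, 25 (positions 1,6,7,8,9), of length 5; no longer one exists.

5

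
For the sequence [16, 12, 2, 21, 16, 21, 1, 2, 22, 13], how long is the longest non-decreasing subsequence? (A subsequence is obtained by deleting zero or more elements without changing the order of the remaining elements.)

Let dp[i] be the longest non-decreasing subsequence ending at position i. Then dp = [1, 1, 1, 2, 2, 3, 1, 2, 4, 3].
The maximum is 4; one witness is 16, 21, 21, 22 at positions 1,4,6,9.

4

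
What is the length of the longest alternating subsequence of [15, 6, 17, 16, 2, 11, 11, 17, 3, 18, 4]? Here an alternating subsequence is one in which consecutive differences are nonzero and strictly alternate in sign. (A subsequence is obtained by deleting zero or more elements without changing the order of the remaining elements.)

Track the best alternating length ending on an up-step vs a down-step at each position: up/down = 1/1, 1/2, 3/1, 3/4, 1/4, 5/4, 5/4, 5/1, 5/6, 7/1, 7/8.
The maximum over both is 8; one such subsequence is 15, 6, 17, 2, 11, 3, 18, 4.

8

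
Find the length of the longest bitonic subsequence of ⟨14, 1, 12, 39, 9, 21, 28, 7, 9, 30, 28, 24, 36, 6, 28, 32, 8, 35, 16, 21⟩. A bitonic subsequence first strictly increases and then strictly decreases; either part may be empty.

One longest bitonic subsequence is 1, 12, 21, 28, 30, 28, 24, 21 (positions 2,3,6,7,10,11,12,20): it rises to 30 then falls. Length 8 is optimal.

8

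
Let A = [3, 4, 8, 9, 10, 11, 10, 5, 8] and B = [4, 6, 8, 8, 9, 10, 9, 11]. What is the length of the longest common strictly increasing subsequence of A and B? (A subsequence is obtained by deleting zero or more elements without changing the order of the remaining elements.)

5

A longest common strictly increasing subsequence is 4, 8, 9, 10, 11 (length 5); it appears in order in both A and B, and no longer such subsequence exists.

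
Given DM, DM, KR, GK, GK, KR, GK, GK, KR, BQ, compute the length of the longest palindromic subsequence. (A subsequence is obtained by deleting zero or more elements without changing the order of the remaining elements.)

Using dp[i][j] = 2 + dp[i+1][j−1] if the ends match, else max(dp[i+1][j], dp[i][j−1]):
dp[1][10] = 7. A witness is KR GK GK KR GK GK KR at positions 3,4,5,6,7,8,9.

7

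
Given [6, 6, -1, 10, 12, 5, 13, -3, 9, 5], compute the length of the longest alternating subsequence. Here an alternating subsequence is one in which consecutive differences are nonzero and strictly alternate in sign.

8

Track the best alternating length ending on an up-step vs a down-step at each position: up/down = 1/1, 1/1, 1/2, 3/1, 3/1, 3/4, 5/1, 1/6, 7/6, 7/8.
The maximum over both is 8; one such subsequence is 6, -1, 10, 5, 13, -3, 9, 5.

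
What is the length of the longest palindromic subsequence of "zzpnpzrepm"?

5

Using dp[i][j] = 2 + dp[i+1][j−1] if the ends match, else max(dp[i+1][j], dp[i][j−1]):
dp[1][10] = 5. A witness is zpnpz at positions 2,3,4,5,6.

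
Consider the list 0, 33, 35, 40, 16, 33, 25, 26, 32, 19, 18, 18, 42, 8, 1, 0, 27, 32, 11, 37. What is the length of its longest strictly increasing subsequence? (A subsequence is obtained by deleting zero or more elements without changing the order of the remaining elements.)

Scanning left to right, the best length ending at each element is: 0→1, 33→2, 35→3, 40→4, 16→2, 33→3, 25→3, 26→4, 32→5, 19→3, 18→3, 18→3, 42→6, 8→2, 1→2, 0→1, 27→5, 32→6, 11→3, 37→7.
So the longest increasing subsequence has length 7, e.g. 0, 16, 25, 26, 27, 32, 37.

7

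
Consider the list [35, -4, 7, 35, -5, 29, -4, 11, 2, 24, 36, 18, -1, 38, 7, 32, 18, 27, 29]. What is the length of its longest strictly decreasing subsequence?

Let dp[i] be the longest decreasing subsequence ending at position i. Then dp = [1, 2, 2, 1, 3, 2, 3, 3, 4, 3, 1, 4, 5, 1, 5, 2, 4, 3, 3].
The maximum is 5; one witness is 35, 29, 11, 2, -1 at positions 1,6,8,9,13.

5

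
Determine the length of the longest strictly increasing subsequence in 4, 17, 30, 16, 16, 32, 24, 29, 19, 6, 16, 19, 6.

4

One longest increasing subsequence is 4, 17, 30, 32 (positions 1,2,3,6), of length 4; no longer one exists.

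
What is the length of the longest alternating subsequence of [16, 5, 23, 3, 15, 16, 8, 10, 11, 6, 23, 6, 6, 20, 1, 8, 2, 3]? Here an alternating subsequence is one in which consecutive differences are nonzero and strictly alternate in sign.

15

Track the best alternating length ending on an up-step vs a down-step at each position: up/down = 1/1, 1/2, 3/1, 1/4, 5/4, 5/4, 5/6, 7/6, 7/6, 5/8, 9/1, 5/10, 5/10, 11/10, 1/12, 13/12, 13/14, 15/14.
The maximum over both is 15; one such subsequence is 16, 5, 23, 3, 15, 8, 10, 6, 23, 6, 20, 1, 8, 2, 3.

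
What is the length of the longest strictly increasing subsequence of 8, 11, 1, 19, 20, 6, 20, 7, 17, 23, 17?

5

Let dp[i] be the longest increasing subsequence ending at position i. Then dp = [1, 2, 1, 3, 4, 2, 4, 3, 4, 5, 4].
The maximum is 5; one witness is 8, 11, 19, 20, 23 at positions 1,2,4,5,10.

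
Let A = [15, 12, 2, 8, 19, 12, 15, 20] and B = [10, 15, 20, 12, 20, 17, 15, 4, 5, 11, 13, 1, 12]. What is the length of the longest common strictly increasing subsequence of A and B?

A longest common strictly increasing subsequence is 15, 20 (length 2); it appears in order in both A and B, and no longer such subsequence exists.

2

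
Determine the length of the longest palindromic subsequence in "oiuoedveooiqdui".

One longest palindromic subsequence is iuoeveoui (positions 2,3,4,5,7,8,10,14,15); it reads the same forward and backward, and the interval DP gives dp[1][15] = 9.

9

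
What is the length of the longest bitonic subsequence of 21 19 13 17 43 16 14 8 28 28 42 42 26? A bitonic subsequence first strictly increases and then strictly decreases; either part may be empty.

6

One longest bitonic subsequence is 21, 19, 17, 16, 14, 8 (positions 1,2,4,6,7,8): it rises to 21 then falls. Length 6 is optimal.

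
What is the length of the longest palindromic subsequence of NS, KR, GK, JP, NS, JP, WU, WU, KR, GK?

5

Using dp[i][j] = 2 + dp[i+1][j−1] if the ends match, else max(dp[i+1][j], dp[i][j−1]):
dp[1][10] = 5. A witness is GK JP NS JP GK at positions 3,4,5,6,10.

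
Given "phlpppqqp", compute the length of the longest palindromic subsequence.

One longest palindromic subsequence is ppppp (positions 1,4,5,6,9); it reads the same forward and backward, and the interval DP gives dp[1][9] = 5.

5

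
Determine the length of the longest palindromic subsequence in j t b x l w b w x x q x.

5

Using dp[i][j] = 2 + dp[i+1][j−1] if the ends match, else max(dp[i+1][j], dp[i][j−1]):
dp[1][12] = 5. A witness is xwbwx at positions 4,6,7,8,12.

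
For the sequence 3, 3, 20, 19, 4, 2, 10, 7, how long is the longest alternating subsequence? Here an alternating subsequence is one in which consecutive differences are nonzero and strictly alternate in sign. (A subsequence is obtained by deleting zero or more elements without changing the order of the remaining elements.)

5

A longest alternating subsequence is 3, 20, 4, 10, 7 (positions 1,3,5,7,8); its 4 consecutive differences strictly alternate in sign, and length 5 is optimal.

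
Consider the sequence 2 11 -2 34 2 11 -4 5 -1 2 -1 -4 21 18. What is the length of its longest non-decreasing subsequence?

One longest non-decreasing subsequence is 2, 11, 11, 21 (positions 1,2,6,13), of length 4; no longer one exists.

4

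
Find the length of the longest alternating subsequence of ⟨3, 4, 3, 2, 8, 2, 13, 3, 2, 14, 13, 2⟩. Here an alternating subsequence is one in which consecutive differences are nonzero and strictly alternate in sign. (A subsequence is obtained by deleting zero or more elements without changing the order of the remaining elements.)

A longest alternating subsequence is 3, 4, 3, 8, 2, 13, 3, 14, 13 (positions 1,2,3,5,6,7,8,10,11); its 8 consecutive differences strictly alternate in sign, and length 9 is optimal.

9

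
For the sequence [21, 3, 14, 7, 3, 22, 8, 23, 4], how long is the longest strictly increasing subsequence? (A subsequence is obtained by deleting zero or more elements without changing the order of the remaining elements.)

One longest increasing subsequence is 3, 14, 22, 23 (positions 2,3,6,8), of length 4; no longer one exists.

4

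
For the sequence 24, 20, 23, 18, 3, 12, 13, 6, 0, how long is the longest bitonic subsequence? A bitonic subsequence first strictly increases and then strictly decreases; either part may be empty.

Let inc[i] be the LIS ending at i and dec[i] the longest strictly decreasing subsequence starting at i. inc = [1, 1, 2, 1, 1, 2, 3, 2, 1], dec = [6, 5, 5, 4, 2, 3, 3, 2, 1].
max_i inc[i]+dec[i]−1 = 6, with one witness 24, 23, 18, 13, 6, 0.

6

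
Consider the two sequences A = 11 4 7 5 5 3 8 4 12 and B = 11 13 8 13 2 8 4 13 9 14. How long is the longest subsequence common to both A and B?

Backtracking the LCS table gives one alignment: 11 (A1,B1) → 8 (A7,B6) → 4 (A8,B7).
So the longest common subsequence has length 3.

3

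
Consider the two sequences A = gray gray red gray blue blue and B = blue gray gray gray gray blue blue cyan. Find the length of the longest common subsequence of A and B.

A longest common subsequence is gray, gray, gray, blue, blue (length 5); the LCS DP confirms no longer common subsequence exists.

5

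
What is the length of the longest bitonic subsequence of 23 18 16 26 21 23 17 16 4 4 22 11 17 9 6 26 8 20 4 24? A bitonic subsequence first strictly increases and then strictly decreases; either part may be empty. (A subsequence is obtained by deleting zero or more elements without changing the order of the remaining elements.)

One longest bitonic subsequence is 23, 26, 23, 17, 16, 11, 9, 8, 4 (positions 1,4,6,7,8,12,14,17,19): it rises to 26 then falls. Length 9 is optimal.

9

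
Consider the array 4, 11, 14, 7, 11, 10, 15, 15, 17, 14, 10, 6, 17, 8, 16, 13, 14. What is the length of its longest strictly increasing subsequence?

5

Let dp[i] be the longest increasing subsequence ending at position i. Then dp = [1, 2, 3, 2, 3, 3, 4, 4, 5, 4, 3, 2, 5, 3, 5, 4, 5].
The maximum is 5; one witness is 4, 11, 14, 15, 17 at positions 1,2,3,7,9.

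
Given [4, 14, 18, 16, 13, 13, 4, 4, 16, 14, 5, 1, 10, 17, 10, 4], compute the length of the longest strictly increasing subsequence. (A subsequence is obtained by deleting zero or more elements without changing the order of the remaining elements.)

4

Scanning left to right, the best length ending at each element is: 4→1, 14→2, 18→3, 16→3, 13→2, 13→2, 4→1, 4→1, 16→3, 14→3, 5→2, 1→1, 10→3, 17→4, 10→3, 4→2.
So the longest increasing subsequence has length 4, e.g. 4, 14, 16, 17.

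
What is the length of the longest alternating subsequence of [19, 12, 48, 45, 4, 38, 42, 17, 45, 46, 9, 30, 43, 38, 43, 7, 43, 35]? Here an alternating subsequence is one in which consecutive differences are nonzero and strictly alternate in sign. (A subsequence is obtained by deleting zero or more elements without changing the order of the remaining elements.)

Track the best alternating length ending on an up-step vs a down-step at each position: up/down = 1/1, 1/2, 3/1, 3/4, 1/4, 5/4, 5/4, 5/6, 7/4, 7/4, 5/8, 9/8, 9/8, 9/10, 11/8, 5/12, 13/8, 13/14.
The maximum over both is 14; one such subsequence is 19, 12, 48, 4, 38, 17, 45, 9, 43, 38, 43, 7, 43, 35.

14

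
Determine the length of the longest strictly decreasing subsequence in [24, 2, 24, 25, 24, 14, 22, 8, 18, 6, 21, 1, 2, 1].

Let dp[i] be the longest decreasing subsequence ending at position i. Then dp = [1, 2, 1, 1, 2, 3, 3, 4, 4, 5, 4, 6, 6, 7].
The maximum is 7; one witness is 25, 24, 14, 8, 6, 2, 1 at positions 4,5,6,8,10,13,14.

7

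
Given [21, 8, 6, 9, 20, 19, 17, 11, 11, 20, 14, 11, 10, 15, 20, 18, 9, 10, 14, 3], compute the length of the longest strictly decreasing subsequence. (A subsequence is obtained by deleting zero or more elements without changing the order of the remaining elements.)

9

Let dp[i] be the longest decreasing subsequence ending at position i. Then dp = [1, 2, 3, 2, 2, 3, 4, 5, 5, 2, 5, 6, 7, 5, 2, 4, 8, 7, 6, 9].
The maximum is 9; one witness is 21, 20, 19, 17, 14, 11, 10, 9, 3 at positions 1,5,6,7,11,12,13,17,20.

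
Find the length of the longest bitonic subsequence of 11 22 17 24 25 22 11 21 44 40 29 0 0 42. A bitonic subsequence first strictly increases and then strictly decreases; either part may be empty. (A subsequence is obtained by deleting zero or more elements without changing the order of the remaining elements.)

Let inc[i] be the LIS ending at i and dec[i] the longest strictly decreasing subsequence starting at i. inc = [1, 2, 2, 3, 4, 3, 1, 3, 5, 5, 5, 1, 1, 6], dec = [2, 4, 3, 4, 4, 3, 2, 2, 4, 3, 2, 1, 1, 1].
max_i inc[i]+dec[i]−1 = 8, with one witness 11, 22, 24, 25, 44, 40, 29, 0.

8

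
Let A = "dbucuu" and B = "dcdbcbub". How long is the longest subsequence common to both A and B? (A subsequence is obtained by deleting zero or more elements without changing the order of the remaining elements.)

4

A longest common subsequence is dbcu (length 4); the LCS DP confirms no longer common subsequence exists.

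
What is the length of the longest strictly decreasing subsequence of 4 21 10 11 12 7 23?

3

One longest decreasing subsequence is 21, 10, 7 (positions 2,3,6), of length 3; no longer one exists.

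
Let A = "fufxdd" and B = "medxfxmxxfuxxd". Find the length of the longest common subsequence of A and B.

Backtracking the LCS table gives one alignment: f (A1,B10) → u (A2,B11) → x (A4,B13) → d (A6,B14).
So the longest common subsequence has length 4.

4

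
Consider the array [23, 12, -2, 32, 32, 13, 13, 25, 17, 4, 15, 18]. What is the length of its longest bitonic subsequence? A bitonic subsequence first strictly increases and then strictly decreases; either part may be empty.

5

One longest bitonic subsequence is 23, 32, 25, 17, 15 (positions 1,4,8,9,11): it rises to 32 then falls. Length 5 is optimal.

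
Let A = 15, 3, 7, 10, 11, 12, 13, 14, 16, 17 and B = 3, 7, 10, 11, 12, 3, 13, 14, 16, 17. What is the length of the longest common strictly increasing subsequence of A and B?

A longest common strictly increasing subsequence is 3, 7, 10, 11, 12, 13, 14, 16, 17 (length 9); it appears in order in both A and B, and no longer such subsequence exists.

9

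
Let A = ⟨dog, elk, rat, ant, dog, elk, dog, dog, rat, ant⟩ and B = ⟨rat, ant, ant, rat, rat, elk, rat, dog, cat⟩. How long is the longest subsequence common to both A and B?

Backtracking the LCS table gives one alignment: rat (A3,B1) → ant (A4,B3) → elk (A6,B6) → dog (A7,B8).
So the longest common subsequence has length 4.

4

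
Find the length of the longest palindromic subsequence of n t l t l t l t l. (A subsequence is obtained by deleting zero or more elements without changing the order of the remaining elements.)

One longest palindromic subsequence is ltltltl (positions 3,4,5,6,7,8,9); it reads the same forward and backward, and the interval DP gives dp[1][9] = 7.

7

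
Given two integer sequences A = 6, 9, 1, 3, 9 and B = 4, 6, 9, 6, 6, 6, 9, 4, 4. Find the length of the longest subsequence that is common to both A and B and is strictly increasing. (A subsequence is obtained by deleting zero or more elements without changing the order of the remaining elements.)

2

For each value that appears in both, track the longest common increasing run ending there.
The best achievable length is 2; one witness is 6, 9 (A-positions 1,2, B-positions 2,3).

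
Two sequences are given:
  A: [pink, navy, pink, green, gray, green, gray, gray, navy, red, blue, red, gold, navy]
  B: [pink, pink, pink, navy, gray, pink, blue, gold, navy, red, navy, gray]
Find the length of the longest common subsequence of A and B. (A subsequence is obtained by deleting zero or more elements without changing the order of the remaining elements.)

6

A longest common subsequence is pink, navy, pink, navy, red, navy (length 6); the LCS DP confirms no longer common subsequence exists.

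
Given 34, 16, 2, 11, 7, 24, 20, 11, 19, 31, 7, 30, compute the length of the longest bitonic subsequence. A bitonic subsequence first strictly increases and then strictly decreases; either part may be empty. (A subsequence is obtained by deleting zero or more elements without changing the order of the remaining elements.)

Let inc[i] be the LIS ending at i and dec[i] the longest strictly decreasing subsequence starting at i. inc = [1, 1, 1, 2, 2, 3, 3, 3, 4, 5, 2, 5], dec = [5, 3, 1, 2, 1, 4, 3, 2, 2, 2, 1, 1].
max_i inc[i]+dec[i]−1 = 6, with one witness 2, 11, 24, 20, 19, 7.

6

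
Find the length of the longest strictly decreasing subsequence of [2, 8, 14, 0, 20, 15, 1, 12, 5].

4

Let dp[i] be the longest decreasing subsequence ending at position i. Then dp = [1, 1, 1, 2, 1, 2, 3, 3, 4].
The maximum is 4; one witness is 20, 15, 12, 5 at positions 5,6,8,9.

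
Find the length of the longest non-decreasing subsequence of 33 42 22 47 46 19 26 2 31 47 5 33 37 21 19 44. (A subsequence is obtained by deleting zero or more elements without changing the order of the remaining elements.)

One longest non-decreasing subsequence is 22, 26, 31, 33, 37, 44 (positions 3,7,9,12,13,16), of length 6; no longer one exists.

6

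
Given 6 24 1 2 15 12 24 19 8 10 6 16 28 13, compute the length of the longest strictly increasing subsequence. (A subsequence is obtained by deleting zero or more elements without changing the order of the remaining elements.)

6

Scanning left to right, the best length ending at each element is: 6→1, 24→2, 1→1, 2→2, 15→3, 12→3, 24→4, 19→4, 8→3, 10→4, 6→3, 16→5, 28→6, 13→5.
So the longest increasing subsequence has length 6, e.g. 1, 2, 8, 10, 16, 28.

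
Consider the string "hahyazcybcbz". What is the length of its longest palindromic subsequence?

Using dp[i][j] = 2 + dp[i+1][j−1] if the ends match, else max(dp[i+1][j], dp[i][j−1]):
dp[1][12] = 5. A witness is zbcbz at positions 6,9,10,11,12.

5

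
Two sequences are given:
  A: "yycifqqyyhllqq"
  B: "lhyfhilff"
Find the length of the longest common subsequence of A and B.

4

Backtracking the LCS table gives one alignment: y (A2,B3) → f (A5,B4) → h (A10,B5) → l (A11,B7).
So the longest common subsequence has length 4.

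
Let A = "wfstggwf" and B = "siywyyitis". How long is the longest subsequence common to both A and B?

2

A longest common subsequence is ws (length 2); the LCS DP confirms no longer common subsequence exists.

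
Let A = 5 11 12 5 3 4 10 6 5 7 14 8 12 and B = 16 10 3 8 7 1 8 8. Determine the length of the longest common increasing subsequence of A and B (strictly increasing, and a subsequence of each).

3

For each value that appears in both, track the longest common increasing run ending there.
The best achievable length is 3; one witness is 3, 7, 8 (A-positions 5,10,12, B-positions 3,5,7).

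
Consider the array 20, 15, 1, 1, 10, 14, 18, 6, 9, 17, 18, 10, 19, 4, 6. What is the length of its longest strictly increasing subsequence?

6

Scanning left to right, the best length ending at each element is: 20→1, 15→1, 1→1, 1→1, 10→2, 14→3, 18→4, 6→2, 9→3, 17→4, 18→5, 10→4, 19→6, 4→2, 6→3.
So the longest increasing subsequence has length 6, e.g. 1, 10, 14, 17, 18, 19.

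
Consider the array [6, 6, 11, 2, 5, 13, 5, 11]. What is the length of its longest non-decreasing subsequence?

4

Let dp[i] be the longest non-decreasing subsequence ending at position i. Then dp = [1, 2, 3, 1, 2, 4, 3, 4].
The maximum is 4; one witness is 6, 6, 11, 13 at positions 1,2,3,6.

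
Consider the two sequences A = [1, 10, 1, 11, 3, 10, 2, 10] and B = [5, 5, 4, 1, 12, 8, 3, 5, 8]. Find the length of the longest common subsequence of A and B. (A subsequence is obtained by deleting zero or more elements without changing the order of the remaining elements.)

A longest common subsequence is 1, 3 (length 2); the LCS DP confirms no longer common subsequence exists.

2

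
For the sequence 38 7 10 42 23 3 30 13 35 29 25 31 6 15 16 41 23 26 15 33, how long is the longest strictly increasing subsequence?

One longest increasing subsequence is 7, 10, 13, 15, 16, 23, 26, 33 (positions 2,3,8,14,15,17,18,20), of length 8; no longer one exists.

8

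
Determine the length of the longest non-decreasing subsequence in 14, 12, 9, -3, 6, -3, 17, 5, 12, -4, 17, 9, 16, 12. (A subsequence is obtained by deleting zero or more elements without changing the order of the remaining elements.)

5

One longest non-decreasing subsequence is -3, -3, 5, 12, 17 (positions 4,6,8,9,11), of length 5; no longer one exists.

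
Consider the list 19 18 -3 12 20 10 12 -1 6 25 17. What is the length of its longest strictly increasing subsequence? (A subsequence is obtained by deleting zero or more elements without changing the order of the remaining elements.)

Let dp[i] be the longest increasing subsequence ending at position i. Then dp = [1, 1, 1, 2, 3, 2, 3, 2, 3, 4, 4].
The maximum is 4; one witness is -3, 12, 20, 25 at positions 3,4,5,10.

4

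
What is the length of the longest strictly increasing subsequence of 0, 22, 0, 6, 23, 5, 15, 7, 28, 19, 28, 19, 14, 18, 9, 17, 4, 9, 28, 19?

Let dp[i] be the longest increasing subsequence ending at position i. Then dp = [1, 2, 1, 2, 3, 2, 3, 3, 4, 4, 5, 4, 4, 5, 4, 5, 2, 4, 6, 6].
The maximum is 6; one witness is 0, 6, 7, 14, 18, 28 at positions 1,4,8,13,14,19.

6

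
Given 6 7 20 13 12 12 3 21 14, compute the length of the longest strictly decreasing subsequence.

One longest decreasing subsequence is 20, 13, 12, 3 (positions 3,4,5,7), of length 4; no longer one exists.

4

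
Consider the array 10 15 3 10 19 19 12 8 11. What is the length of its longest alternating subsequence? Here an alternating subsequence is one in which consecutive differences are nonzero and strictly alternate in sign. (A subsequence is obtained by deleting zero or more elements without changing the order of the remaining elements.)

Track the best alternating length ending on an up-step vs a down-step at each position: up/down = 1/1, 2/1, 1/3, 4/3, 4/1, 4/1, 4/5, 4/5, 6/5.
The maximum over both is 6; one such subsequence is 10, 15, 3, 10, 8, 11.

6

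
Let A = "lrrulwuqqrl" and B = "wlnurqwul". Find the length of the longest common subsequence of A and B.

Backtracking the LCS table gives one alignment: l (A1,B2) → r (A2,B5) → w (A6,B7) → u (A7,B8) → l (A11,B9).
So the longest common subsequence has length 5.

5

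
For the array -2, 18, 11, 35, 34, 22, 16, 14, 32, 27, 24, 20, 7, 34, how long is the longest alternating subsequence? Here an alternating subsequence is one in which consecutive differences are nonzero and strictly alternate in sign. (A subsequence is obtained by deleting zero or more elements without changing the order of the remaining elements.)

8

Track the best alternating length ending on an up-step vs a down-step at each position: up/down = 1/1, 2/1, 2/3, 4/1, 4/5, 4/5, 4/5, 4/5, 6/5, 6/7, 6/7, 6/7, 2/7, 8/5.
The maximum over both is 8; one such subsequence is -2, 18, 11, 35, 22, 32, 27, 34.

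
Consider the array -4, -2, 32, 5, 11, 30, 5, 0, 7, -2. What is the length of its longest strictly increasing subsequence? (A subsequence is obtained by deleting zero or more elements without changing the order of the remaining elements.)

Let dp[i] be the longest increasing subsequence ending at position i. Then dp = [1, 2, 3, 3, 4, 5, 3, 3, 4, 2].
The maximum is 5; one witness is -4, -2, 5, 11, 30 at positions 1,2,4,5,6.

5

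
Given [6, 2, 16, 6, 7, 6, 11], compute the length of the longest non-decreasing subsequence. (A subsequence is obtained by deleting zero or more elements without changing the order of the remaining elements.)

Let dp[i] be the longest non-decreasing subsequence ending at position i. Then dp = [1, 1, 2, 2, 3, 3, 4].
The maximum is 4; one witness is 6, 6, 7, 11 at positions 1,4,5,7.

4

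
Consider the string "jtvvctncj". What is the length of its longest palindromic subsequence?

Using dp[i][j] = 2 + dp[i+1][j−1] if the ends match, else max(dp[i+1][j], dp[i][j−1]):
dp[1][9] = 6. A witness is jtvvtj at positions 1,2,3,4,6,9.

6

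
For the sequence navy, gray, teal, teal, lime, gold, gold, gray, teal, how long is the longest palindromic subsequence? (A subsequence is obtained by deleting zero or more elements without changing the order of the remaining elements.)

4

Using dp[i][j] = 2 + dp[i+1][j−1] if the ends match, else max(dp[i+1][j], dp[i][j−1]):
dp[1][9] = 4. A witness is teal gold gold teal at positions 3,6,7,9.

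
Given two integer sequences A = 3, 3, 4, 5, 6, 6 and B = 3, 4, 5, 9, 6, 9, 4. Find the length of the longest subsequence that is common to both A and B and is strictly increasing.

For each value that appears in both, track the longest common increasing run ending there.
The best achievable length is 4; one witness is 3, 4, 5, 6 (A-positions 1,3,4,5, B-positions 1,2,3,5).

4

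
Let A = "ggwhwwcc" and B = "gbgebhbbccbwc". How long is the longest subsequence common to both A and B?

5

Backtracking the LCS table gives one alignment: g (A1,B1) → g (A2,B3) → h (A4,B6) → w (A6,B12) → c (A8,B13).
So the longest common subsequence has length 5.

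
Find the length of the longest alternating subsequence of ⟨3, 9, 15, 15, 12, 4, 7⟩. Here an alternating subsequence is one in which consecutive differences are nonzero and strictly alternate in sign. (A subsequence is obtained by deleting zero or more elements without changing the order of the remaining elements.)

Track the best alternating length ending on an up-step vs a down-step at each position: up/down = 1/1, 2/1, 2/1, 2/1, 2/3, 2/3, 4/3.
The maximum over both is 4; one such subsequence is 3, 9, 4, 7.

4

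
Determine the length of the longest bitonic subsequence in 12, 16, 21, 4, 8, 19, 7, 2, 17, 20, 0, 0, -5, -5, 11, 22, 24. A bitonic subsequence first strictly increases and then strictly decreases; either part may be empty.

8

Let inc[i] be the LIS ending at i and dec[i] the longest strictly decreasing subsequence starting at i. inc = [1, 2, 3, 1, 2, 3, 2, 1, 3, 4, 1, 1, 1, 1, 3, 5, 6], dec = [6, 6, 6, 4, 5, 5, 4, 3, 3, 3, 2, 2, 1, 1, 1, 1, 1].
max_i inc[i]+dec[i]−1 = 8, with one witness 12, 16, 21, 19, 7, 2, 0, -5.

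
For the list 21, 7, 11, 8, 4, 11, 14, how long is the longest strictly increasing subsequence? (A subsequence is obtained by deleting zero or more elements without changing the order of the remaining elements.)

4

One longest increasing subsequence is 7, 8, 11, 14 (positions 2,4,6,7), of length 4; no longer one exists.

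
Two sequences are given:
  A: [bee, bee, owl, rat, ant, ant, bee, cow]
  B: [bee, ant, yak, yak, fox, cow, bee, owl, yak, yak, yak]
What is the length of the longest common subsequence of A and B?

3

Backtracking the LCS table gives one alignment: bee (A1,B1) → bee (A2,B7) → owl (A3,B8).
So the longest common subsequence has length 3.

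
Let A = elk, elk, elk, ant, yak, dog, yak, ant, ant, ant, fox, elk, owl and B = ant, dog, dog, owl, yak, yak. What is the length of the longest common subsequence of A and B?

3

A longest common subsequence is ant, yak, yak (length 3); the LCS DP confirms no longer common subsequence exists.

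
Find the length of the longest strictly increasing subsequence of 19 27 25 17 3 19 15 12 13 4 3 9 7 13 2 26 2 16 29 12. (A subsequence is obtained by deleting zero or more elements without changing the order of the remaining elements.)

Let dp[i] be the longest increasing subsequence ending at position i. Then dp = [1, 2, 2, 1, 1, 2, 2, 2, 3, 2, 1, 3, 3, 4, 1, 5, 1, 5, 6, 4].
The maximum is 6; one witness is 3, 4, 9, 13, 26, 29 at positions 5,10,12,14,16,19.

6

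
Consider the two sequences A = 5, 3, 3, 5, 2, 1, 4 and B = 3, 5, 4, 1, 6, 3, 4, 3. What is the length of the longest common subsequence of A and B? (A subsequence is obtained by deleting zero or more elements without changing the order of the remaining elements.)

A longest common subsequence is 3, 5, 1, 4 (length 4); the LCS DP confirms no longer common subsequence exists.

4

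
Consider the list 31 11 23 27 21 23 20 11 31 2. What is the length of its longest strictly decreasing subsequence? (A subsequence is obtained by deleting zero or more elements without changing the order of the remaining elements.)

6

One longest decreasing subsequence is 31, 23, 21, 20, 11, 2 (positions 1,3,5,7,8,10), of length 6; no longer one exists.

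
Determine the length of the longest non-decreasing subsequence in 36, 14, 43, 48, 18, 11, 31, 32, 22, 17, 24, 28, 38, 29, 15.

Let dp[i] be the longest non-decreasing subsequence ending at position i. Then dp = [1, 1, 2, 3, 2, 1, 3, 4, 3, 2, 4, 5, 6, 6, 2].
The maximum is 6; one witness is 14, 18, 22, 24, 28, 38 at positions 2,5,9,11,12,13.

6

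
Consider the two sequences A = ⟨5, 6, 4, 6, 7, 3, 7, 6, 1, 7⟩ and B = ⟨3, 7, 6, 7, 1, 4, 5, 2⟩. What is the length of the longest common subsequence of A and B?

Backtracking the LCS table gives one alignment: 3 (A6,B1) → 7 (A7,B2) → 6 (A8,B3) → 1 (A9,B5).
So the longest common subsequence has length 4.

4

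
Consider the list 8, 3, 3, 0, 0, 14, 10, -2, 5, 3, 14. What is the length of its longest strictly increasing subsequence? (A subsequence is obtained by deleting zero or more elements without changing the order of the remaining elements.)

3

Let dp[i] be the longest increasing subsequence ending at position i. Then dp = [1, 1, 1, 1, 1, 2, 2, 1, 2, 2, 3].
The maximum is 3; one witness is 8, 10, 14 at positions 1,7,11.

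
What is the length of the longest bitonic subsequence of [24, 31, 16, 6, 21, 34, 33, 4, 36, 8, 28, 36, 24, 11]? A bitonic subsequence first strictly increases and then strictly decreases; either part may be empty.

One longest bitonic subsequence is 24, 31, 34, 33, 28, 24, 11 (positions 1,2,6,7,11,13,14): it rises to 34 then falls. Length 7 is optimal.

7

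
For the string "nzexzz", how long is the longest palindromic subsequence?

One longest palindromic subsequence is zzz (positions 2,5,6); it reads the same forward and backward, and the interval DP gives dp[1][6] = 3.

3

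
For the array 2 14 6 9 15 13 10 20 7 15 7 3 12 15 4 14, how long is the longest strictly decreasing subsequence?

5

One longest decreasing subsequence is 14, 13, 10, 7, 3 (positions 2,6,7,9,12), of length 5; no longer one exists.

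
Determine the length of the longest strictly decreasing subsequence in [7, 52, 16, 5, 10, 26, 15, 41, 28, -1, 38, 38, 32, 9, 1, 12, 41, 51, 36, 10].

Let dp[i] be the longest decreasing subsequence ending at position i. Then dp = [1, 1, 2, 3, 3, 2, 3, 2, 3, 4, 3, 3, 4, 5, 6, 5, 2, 2, 4, 6].
The maximum is 6; one witness is 52, 41, 38, 32, 9, 1 at positions 2,8,11,13,14,15.

6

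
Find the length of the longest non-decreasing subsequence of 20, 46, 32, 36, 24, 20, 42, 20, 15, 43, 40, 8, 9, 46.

6

One longest non-decreasing subsequence is 20, 32, 36, 42, 43, 46 (positions 1,3,4,7,10,14), of length 6; no longer one exists.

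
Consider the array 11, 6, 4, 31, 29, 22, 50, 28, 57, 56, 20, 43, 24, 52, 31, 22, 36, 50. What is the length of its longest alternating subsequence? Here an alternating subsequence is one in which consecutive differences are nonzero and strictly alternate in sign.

Track the best alternating length ending on an up-step vs a down-step at each position: up/down = 1/1, 1/2, 1/2, 3/1, 3/4, 3/4, 5/1, 5/6, 7/1, 7/8, 3/8, 9/8, 9/10, 11/8, 11/12, 9/12, 13/12, 13/12.
The maximum over both is 13; one such subsequence is 11, 6, 31, 29, 50, 28, 57, 20, 43, 24, 52, 31, 36.

13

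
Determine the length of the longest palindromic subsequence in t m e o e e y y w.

Using dp[i][j] = 2 + dp[i+1][j−1] if the ends match, else max(dp[i+1][j], dp[i][j−1]):
dp[1][9] = 3. A witness is eee at positions 3,5,6.

3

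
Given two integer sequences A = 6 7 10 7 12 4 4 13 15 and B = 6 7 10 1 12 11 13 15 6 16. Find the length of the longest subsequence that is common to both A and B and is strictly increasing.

6

A longest common strictly increasing subsequence is 6, 7, 10, 12, 13, 15 (length 6); it appears in order in both A and B, and no longer such subsequence exists.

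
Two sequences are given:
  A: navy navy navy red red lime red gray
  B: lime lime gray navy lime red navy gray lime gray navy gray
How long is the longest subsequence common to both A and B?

4

Backtracking the LCS table gives one alignment: navy (A1,B4) → navy (A2,B7) → navy (A3,B11) → gray (A8,B12).
So the longest common subsequence has length 4.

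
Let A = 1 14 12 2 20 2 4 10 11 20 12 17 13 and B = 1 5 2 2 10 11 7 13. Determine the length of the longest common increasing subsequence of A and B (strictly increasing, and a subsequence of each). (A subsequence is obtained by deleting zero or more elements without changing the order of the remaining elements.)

5

A longest common strictly increasing subsequence is 1, 2, 10, 11, 13 (length 5); it appears in order in both A and B, and no longer such subsequence exists.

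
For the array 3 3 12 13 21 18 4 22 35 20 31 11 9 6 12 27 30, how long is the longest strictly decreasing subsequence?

Let dp[i] be the longest decreasing subsequence ending at position i. Then dp = [1, 1, 1, 1, 1, 2, 3, 1, 1, 2, 2, 3, 4, 5, 3, 3, 3].
The maximum is 5; one witness is 21, 18, 11, 9, 6 at positions 5,6,12,13,14.

5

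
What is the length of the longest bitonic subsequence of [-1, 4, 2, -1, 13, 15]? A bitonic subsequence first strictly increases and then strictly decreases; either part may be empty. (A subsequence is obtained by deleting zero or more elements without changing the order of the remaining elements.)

4

Let inc[i] be the LIS ending at i and dec[i] the longest strictly decreasing subsequence starting at i. inc = [1, 2, 2, 1, 3, 4], dec = [1, 3, 2, 1, 1, 1].
max_i inc[i]+dec[i]−1 = 4, with one witness -1, 4, 2, -1.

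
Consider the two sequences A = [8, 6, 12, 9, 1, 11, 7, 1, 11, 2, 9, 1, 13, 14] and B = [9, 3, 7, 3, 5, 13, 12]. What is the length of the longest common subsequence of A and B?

3

Backtracking the LCS table gives one alignment: 9 (A4,B1) → 7 (A7,B3) → 13 (A13,B6).
So the longest common subsequence has length 3.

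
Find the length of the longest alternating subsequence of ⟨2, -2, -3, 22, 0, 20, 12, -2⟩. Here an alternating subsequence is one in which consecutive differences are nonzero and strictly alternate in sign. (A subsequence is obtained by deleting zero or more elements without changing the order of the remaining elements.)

A longest alternating subsequence is 2, -2, 22, 0, 20, 12 (positions 1,2,4,5,6,7); its 5 consecutive differences strictly alternate in sign, and length 6 is optimal.

6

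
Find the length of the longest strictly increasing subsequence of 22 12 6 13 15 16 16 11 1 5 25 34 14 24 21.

6

Let dp[i] be the longest increasing subsequence ending at position i. Then dp = [1, 1, 1, 2, 3, 4, 4, 2, 1, 2, 5, 6, 3, 5, 5].
The maximum is 6; one witness is 12, 13, 15, 16, 25, 34 at positions 2,4,5,6,11,12.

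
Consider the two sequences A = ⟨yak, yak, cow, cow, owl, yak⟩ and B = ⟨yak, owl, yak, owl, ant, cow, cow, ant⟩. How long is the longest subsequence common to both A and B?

A longest common subsequence is yak, yak, cow, cow (length 4); the LCS DP confirms no longer common subsequence exists.

4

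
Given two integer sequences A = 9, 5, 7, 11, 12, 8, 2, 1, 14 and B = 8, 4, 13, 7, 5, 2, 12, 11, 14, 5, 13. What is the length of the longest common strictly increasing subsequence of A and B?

3

For each value that appears in both, track the longest common increasing run ending there.
The best achievable length is 3; one witness is 7, 12, 14 (A-positions 3,5,9, B-positions 4,7,9).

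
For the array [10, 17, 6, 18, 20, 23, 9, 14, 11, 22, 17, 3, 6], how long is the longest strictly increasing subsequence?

One longest increasing subsequence is 10, 17, 18, 20, 23 (positions 1,2,4,5,6), of length 5; no longer one exists.

5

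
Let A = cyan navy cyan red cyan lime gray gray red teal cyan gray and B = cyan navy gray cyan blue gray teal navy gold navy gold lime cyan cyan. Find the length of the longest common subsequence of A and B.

6

Backtracking the LCS table gives one alignment: cyan (A1,B1) → navy (A2,B2) → cyan (A3,B4) → gray (A8,B6) → teal (A10,B7) → cyan (A11,B14).
So the longest common subsequence has length 6.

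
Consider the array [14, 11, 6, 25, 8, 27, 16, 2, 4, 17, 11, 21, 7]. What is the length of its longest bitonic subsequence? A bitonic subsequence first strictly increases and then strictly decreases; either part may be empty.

6

One longest bitonic subsequence is 14, 25, 27, 17, 11, 7 (positions 1,4,6,10,11,13): it rises to 27 then falls. Length 6 is optimal.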